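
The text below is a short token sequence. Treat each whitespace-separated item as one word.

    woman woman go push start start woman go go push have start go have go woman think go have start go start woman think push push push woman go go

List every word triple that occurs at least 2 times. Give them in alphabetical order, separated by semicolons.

have start go; woman go go

Trigram counts meeting the condition (at least 2 times):
  have start go: 2
  woman go go: 2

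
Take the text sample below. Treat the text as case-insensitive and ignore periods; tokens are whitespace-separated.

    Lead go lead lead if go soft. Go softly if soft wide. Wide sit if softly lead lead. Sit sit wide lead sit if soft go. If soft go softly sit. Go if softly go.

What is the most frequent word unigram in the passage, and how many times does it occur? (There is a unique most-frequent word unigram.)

"go", 7 times

Unigram frequencies (highest first):
  go: 7
  lead: 6
  if: 6
  sit: 5
  soft: 4
  softly: 4
  … (1 more, each ≤ 3)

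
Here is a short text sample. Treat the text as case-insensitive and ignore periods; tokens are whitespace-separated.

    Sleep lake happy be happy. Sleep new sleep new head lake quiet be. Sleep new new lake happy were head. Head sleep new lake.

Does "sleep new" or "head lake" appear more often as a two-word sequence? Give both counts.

"sleep new" (4 vs 1)

"sleep new": 4 occurrences
"head lake": 1 occurrence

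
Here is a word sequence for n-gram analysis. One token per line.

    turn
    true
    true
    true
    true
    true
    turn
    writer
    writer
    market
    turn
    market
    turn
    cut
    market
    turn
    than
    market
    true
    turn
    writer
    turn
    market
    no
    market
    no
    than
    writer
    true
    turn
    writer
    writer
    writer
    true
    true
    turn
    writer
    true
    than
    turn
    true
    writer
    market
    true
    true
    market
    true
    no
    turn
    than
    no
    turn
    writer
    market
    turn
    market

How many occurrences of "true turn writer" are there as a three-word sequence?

Scanning the 54 overlapping trigram windows for "true turn writer":
  position 6–8: true turn writer
  position 19–21: true turn writer
  position 29–31: true turn writer
  position 35–37: true turn writer

4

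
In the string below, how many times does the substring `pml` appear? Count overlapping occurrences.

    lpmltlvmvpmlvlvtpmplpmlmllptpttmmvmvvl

3

Sliding a length-3 window over the 38 characters (36 positions):
  position 2–4: pml
  position 10–12: pml
  position 21–23: pml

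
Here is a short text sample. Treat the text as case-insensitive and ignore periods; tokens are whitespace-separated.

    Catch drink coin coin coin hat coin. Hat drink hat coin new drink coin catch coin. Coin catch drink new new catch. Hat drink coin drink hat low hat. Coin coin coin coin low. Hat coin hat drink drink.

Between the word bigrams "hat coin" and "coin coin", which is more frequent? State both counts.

"coin coin" (6 vs 4)

"hat coin": 4 occurrences
"coin coin": 6 occurrences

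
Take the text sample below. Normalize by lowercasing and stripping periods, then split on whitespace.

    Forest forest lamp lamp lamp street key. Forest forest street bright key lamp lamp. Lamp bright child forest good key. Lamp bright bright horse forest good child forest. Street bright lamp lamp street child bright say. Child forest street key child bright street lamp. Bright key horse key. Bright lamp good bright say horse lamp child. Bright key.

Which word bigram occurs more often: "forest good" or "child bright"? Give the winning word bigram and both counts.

"child bright" (3 vs 2)

"forest good": 2 occurrences
"child bright": 3 occurrences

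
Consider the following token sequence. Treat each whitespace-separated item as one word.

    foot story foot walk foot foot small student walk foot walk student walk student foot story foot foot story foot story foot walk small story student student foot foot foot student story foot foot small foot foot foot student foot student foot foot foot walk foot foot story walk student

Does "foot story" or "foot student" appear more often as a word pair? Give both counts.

"foot story" (5 vs 3)

"foot story": 5 occurrences
"foot student": 3 occurrences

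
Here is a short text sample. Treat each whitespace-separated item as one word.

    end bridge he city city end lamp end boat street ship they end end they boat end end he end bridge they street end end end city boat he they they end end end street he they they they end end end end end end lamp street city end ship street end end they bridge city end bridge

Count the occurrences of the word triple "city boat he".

1

Scanning the 56 overlapping trigram windows for "city boat he":
  position 27–29: city boat he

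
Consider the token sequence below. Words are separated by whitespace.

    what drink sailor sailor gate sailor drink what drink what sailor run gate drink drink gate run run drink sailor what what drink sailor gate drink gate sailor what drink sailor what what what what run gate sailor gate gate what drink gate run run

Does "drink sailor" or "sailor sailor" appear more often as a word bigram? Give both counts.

"drink sailor" (4 vs 1)

"drink sailor": 4 occurrences
"sailor sailor": 1 occurrence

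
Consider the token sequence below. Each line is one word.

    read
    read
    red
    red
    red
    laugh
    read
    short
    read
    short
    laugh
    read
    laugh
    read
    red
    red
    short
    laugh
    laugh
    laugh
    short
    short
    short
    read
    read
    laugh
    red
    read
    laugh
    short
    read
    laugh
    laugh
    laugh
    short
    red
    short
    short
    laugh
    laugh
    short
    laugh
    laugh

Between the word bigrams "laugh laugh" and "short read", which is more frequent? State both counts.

"laugh laugh": 6 occurrences
"short read": 3 occurrences

"laugh laugh" (6 vs 3)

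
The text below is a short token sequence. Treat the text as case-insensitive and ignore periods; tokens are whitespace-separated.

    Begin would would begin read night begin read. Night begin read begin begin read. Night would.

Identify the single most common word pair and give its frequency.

"begin read", 4 times

Bigram frequencies (highest first):
  begin read: 4
  read night: 3
  night begin: 2
  begin would: 1
  would would: 1
  would begin: 1
  … (3 more, each ≤ 1)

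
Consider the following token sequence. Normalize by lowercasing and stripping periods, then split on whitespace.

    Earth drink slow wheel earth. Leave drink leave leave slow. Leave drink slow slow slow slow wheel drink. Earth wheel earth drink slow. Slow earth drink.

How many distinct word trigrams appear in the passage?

21

26 tokens → 24 trigram windows in total.
Repeated trigrams (each contributes count−1 duplicates):
  drink slow slow: 2
  earth drink slow: 2
  slow slow slow: 2
3 duplicate windows → 24 − 3 = 21 distinct.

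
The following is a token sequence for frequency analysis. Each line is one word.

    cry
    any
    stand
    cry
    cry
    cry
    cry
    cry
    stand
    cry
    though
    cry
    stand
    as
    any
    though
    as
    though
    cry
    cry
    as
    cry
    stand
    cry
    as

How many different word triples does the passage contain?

25 tokens → 23 trigram windows in total.
Repeated trigrams (each contributes count−1 duplicates):
  cry cry cry: 3
  cry stand cry: 2
3 duplicate windows → 23 − 3 = 20 distinct.

20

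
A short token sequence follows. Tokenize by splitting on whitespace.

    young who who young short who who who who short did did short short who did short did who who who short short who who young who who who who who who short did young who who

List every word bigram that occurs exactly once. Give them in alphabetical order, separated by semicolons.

Bigram counts meeting the condition (exactly once):
  did did: 1
  did who: 1
  did young: 1
  who did: 1
  young short: 1

did did; did who; did young; who did; young short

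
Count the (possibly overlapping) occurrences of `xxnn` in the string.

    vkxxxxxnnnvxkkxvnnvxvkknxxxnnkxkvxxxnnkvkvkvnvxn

3

Sliding a length-4 window over the 48 characters (45 positions):
  position 6–9: xxnn
  position 26–29: xxnn
  position 35–38: xxnn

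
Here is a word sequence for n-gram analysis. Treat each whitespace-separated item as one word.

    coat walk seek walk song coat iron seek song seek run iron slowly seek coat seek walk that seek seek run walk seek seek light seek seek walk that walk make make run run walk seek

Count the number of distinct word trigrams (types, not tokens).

36 tokens → 34 trigram windows in total.
Repeated trigrams (each contributes count−1 duplicates):
  run walk seek: 2
  seek walk that: 2
2 duplicate windows → 34 − 2 = 32 distinct.

32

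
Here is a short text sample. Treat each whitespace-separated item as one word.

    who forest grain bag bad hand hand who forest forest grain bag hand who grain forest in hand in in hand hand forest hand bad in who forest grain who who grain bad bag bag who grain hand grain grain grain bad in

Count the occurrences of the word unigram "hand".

Scanning the 43 tokens for "hand":
  position 6: hand
  position 7: hand
  position 13: hand
  position 18: hand
  position 21: hand
  position 22: hand
  position 24: hand
  position 38: hand

8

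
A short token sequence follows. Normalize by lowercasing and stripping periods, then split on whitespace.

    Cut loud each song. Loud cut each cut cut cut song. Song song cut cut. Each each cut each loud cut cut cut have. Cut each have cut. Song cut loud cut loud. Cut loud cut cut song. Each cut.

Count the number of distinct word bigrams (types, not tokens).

40 tokens → 39 bigram windows in total.
Repeated bigrams (each contributes count−1 duplicates):
  cut cut: 6
  loud cut: 5
  cut each: 4
  cut loud: 4
  cut song: 3
  each cut: 3
  have cut: 2
  song cut: 2
  … (1 more repeated)
22 duplicate windows → 39 − 22 = 17 distinct.

17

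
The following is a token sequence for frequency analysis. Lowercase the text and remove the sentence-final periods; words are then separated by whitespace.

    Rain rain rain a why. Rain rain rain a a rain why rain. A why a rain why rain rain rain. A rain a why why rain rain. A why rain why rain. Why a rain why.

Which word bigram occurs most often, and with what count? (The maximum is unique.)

"rain rain", 7 times

Bigram frequencies (highest first):
  rain rain: 7
  rain a: 6
  why rain: 6
  rain why: 5
  a why: 4
  a rain: 4
  … (3 more, each ≤ 2)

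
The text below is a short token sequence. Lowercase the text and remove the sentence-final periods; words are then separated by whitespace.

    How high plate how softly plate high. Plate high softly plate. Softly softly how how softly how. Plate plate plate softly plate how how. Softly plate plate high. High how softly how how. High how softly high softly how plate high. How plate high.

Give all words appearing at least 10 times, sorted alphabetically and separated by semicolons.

how; plate; softly

Unigram counts meeting the condition (at least 10 times):
  how: 13
  plate: 12
  softly: 10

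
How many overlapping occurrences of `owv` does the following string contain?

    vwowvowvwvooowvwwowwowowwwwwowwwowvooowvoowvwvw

Sliding a length-3 window over the 47 characters (45 positions):
  position 3–5: owv
  position 6–8: owv
  position 13–15: owv
  position 33–35: owv
  position 38–40: owv
  position 42–44: owv

6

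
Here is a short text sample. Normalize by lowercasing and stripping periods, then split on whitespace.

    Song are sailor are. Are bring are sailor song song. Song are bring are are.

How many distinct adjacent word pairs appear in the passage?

8

15 tokens → 14 bigram windows in total.
Repeated bigrams (each contributes count−1 duplicates):
  are are: 2
  are bring: 2
  are sailor: 2
  bring are: 2
  song are: 2
  song song: 2
6 duplicate windows → 14 − 6 = 8 distinct.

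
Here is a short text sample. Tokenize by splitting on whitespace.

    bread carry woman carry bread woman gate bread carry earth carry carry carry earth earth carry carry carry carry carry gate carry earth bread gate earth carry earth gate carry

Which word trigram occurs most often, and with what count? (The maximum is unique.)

"carry carry carry", 4 times

Trigram frequencies (highest first):
  carry carry carry: 4
  earth carry carry: 2
  bread carry woman: 1
  carry woman carry: 1
  woman carry bread: 1
  carry bread woman: 1
  … (18 more, each ≤ 1)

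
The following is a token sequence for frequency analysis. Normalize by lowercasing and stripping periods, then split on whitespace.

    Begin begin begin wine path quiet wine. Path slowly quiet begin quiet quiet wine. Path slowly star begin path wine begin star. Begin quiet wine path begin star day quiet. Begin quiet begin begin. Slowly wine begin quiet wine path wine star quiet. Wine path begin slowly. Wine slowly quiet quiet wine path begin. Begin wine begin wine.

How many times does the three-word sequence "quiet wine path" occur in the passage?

6

Scanning the 56 overlapping trigram windows for "quiet wine path":
  position 6–8: quiet wine path
  position 13–15: quiet wine path
  position 24–26: quiet wine path
  position 38–40: quiet wine path
  position 43–45: quiet wine path
  position 51–53: quiet wine path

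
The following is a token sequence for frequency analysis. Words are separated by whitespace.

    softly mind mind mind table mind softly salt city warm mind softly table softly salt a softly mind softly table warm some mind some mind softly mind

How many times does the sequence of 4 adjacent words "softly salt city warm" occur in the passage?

1

Scanning the 24 overlapping 4-gram windows for "softly salt city warm":
  position 7–10: softly salt city warm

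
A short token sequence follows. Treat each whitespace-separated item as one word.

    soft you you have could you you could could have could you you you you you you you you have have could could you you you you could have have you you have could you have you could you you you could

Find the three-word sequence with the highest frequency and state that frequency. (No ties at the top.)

"you you you", 9 times

Trigram frequencies (highest first):
  you you you: 9
  could you you: 4
  you you have: 3
  have could you: 3
  you you could: 3
  you have could: 2
  … (16 more, each ≤ 1)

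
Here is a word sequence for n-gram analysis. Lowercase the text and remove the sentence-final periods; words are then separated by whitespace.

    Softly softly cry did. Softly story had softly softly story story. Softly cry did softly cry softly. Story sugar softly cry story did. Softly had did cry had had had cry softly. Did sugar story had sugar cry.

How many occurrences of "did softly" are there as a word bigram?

3

Scanning the 37 overlapping bigram windows for "did softly":
  position 4–5: did softly
  position 14–15: did softly
  position 23–24: did softly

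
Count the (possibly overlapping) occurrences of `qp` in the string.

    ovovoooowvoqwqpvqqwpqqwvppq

Sliding a length-2 window over the 27 characters (26 positions):
  position 14–15: qp

1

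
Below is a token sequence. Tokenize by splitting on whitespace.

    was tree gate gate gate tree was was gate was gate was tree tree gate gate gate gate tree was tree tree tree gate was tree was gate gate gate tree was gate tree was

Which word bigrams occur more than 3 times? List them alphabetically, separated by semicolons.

gate gate; gate tree; tree was; was gate; was tree

Bigram counts meeting the condition (more than 3 times):
  gate gate: 7
  gate tree: 4
  tree was: 5
  was gate: 4
  was tree: 4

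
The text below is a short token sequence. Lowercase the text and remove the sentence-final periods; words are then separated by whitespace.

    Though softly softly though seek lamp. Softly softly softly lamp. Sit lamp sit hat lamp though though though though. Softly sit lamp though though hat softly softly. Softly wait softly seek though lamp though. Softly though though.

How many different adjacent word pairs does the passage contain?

21

37 tokens → 36 bigram windows in total.
Repeated bigrams (each contributes count−1 duplicates):
  softly softly: 5
  though though: 5
  lamp though: 3
  though softly: 3
  lamp sit: 2
  sit lamp: 2
  softly though: 2
15 duplicate windows → 36 − 15 = 21 distinct.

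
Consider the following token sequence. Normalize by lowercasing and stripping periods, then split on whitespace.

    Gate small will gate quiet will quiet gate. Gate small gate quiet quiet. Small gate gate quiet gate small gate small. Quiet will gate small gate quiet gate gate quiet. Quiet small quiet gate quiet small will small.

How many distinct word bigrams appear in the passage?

38 tokens → 37 bigram windows in total.
Repeated bigrams (each contributes count−1 duplicates):
  gate quiet: 6
  gate small: 5
  quiet gate: 4
  small gate: 4
  gate gate: 3
  quiet small: 3
  quiet quiet: 2
  quiet will: 2
  … (3 more repeated)
24 duplicate windows → 37 − 24 = 13 distinct.

13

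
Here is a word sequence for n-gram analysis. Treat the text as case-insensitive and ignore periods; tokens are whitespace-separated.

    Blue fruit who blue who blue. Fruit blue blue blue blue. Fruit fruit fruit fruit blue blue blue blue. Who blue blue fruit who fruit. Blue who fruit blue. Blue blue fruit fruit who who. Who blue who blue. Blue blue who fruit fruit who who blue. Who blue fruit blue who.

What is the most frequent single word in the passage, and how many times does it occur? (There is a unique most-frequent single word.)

"blue", 24 times

Unigram frequencies (highest first):
  blue: 24
  fruit: 14
  who: 14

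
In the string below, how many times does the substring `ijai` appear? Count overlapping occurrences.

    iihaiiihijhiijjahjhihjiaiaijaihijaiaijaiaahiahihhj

Sliding a length-4 window over the 50 characters (47 positions):
  position 27–30: ijai
  position 32–35: ijai
  position 37–40: ijai

3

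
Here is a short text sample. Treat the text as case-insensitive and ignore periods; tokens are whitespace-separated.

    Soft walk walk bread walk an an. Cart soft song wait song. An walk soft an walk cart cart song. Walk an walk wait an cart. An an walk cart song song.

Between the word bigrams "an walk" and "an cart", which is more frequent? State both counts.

"an walk" (4 vs 2)

"an walk": 4 occurrences
"an cart": 2 occurrences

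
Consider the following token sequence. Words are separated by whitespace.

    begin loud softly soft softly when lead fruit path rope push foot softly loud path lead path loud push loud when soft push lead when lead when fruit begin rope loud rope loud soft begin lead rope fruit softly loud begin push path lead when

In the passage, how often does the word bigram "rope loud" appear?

Scanning the 44 overlapping bigram windows for "rope loud":
  position 30–31: rope loud
  position 32–33: rope loud

2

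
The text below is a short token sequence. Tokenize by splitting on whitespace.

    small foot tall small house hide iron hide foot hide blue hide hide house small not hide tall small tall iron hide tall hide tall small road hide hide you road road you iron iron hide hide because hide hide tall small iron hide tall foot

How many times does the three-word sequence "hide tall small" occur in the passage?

Scanning the 44 overlapping trigram windows for "hide tall small":
  position 17–19: hide tall small
  position 24–26: hide tall small
  position 40–42: hide tall small

3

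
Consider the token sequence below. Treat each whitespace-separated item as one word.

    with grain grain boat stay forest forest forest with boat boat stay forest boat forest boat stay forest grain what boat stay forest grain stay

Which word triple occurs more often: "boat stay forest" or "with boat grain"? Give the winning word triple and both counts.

"boat stay forest" (4 vs 0)

"boat stay forest": 4 occurrences
"with boat grain": 0 occurrences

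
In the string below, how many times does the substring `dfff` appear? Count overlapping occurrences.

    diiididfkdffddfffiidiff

Sliding a length-4 window over the 23 characters (20 positions):
  position 14–17: dfff

1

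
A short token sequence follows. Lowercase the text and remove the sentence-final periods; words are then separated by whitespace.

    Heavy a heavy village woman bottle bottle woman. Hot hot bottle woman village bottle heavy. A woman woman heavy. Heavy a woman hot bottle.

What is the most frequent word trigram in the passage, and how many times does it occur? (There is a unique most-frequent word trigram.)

"heavy a woman", 2 times

Trigram frequencies (highest first):
  heavy a woman: 2
  heavy a heavy: 1
  a heavy village: 1
  heavy village woman: 1
  village woman bottle: 1
  woman bottle bottle: 1
  … (15 more, each ≤ 1)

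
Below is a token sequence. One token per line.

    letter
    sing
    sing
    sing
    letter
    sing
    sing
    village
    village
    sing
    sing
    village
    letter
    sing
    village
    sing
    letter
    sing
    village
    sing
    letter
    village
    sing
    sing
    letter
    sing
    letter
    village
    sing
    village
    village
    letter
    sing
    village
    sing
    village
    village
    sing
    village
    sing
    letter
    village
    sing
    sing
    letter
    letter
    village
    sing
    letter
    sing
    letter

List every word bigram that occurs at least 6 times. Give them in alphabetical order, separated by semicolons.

Bigram counts meeting the condition (at least 6 times):
  letter sing: 7
  sing letter: 9
  sing sing: 6
  sing village: 8
  village sing: 10

letter sing; sing letter; sing sing; sing village; village sing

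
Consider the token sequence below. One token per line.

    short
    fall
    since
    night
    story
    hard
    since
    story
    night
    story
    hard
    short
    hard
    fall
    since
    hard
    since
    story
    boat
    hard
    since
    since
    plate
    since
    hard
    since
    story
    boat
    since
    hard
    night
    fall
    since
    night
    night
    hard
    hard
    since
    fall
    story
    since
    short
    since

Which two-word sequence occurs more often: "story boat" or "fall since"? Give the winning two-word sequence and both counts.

"fall since" (3 vs 2)

"story boat": 2 occurrences
"fall since": 3 occurrences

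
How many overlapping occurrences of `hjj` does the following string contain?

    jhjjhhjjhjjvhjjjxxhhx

4

Sliding a length-3 window over the 21 characters (19 positions):
  position 2–4: hjj
  position 6–8: hjj
  position 9–11: hjj
  position 13–15: hjj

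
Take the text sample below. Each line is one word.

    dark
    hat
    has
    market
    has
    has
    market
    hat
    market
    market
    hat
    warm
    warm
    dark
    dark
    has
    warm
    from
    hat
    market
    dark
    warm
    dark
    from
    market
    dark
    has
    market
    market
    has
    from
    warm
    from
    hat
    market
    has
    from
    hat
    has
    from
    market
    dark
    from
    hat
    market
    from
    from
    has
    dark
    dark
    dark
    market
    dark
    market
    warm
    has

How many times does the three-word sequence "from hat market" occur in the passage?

Scanning the 54 overlapping trigram windows for "from hat market":
  position 18–20: from hat market
  position 33–35: from hat market
  position 43–45: from hat market

3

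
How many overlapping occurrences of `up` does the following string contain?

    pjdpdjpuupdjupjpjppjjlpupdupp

Sliding a length-2 window over the 29 characters (28 positions):
  position 9–10: up
  position 13–14: up
  position 24–25: up
  position 27–28: up

4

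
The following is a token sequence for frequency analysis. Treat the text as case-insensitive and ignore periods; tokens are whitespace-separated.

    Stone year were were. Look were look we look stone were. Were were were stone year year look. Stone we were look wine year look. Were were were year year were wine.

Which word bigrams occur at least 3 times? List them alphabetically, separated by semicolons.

were look; were were

Bigram counts meeting the condition (at least 3 times):
  were look: 3
  were were: 6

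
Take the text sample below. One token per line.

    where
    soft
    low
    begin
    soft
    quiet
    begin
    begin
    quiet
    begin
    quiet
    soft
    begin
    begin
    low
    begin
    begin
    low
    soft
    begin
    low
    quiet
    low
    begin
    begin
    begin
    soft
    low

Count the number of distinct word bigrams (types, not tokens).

28 tokens → 27 bigram windows in total.
Repeated bigrams (each contributes count−1 duplicates):
  begin begin: 5
  begin low: 3
  low begin: 3
  begin quiet: 2
  begin soft: 2
  quiet begin: 2
  soft begin: 2
  soft low: 2
13 duplicate windows → 27 − 13 = 14 distinct.

14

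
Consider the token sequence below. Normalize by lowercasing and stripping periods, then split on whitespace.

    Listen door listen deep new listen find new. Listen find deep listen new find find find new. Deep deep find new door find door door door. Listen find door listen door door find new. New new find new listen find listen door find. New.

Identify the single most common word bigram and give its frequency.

Bigram frequencies (highest first):
  find new: 6
  listen find: 4
  listen door: 3
  door listen: 3
  new listen: 3
  door find: 3
  … (15 more, each ≤ 3)

"find new", 6 times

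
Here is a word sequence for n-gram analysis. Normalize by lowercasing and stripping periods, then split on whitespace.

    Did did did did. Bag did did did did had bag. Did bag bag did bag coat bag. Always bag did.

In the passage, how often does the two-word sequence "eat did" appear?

Scanning the 20 overlapping bigram windows for "eat did":
  (none found)

0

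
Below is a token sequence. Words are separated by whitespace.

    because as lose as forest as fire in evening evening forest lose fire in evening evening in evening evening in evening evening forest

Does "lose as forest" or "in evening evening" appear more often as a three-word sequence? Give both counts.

"lose as forest": 1 occurrence
"in evening evening": 4 occurrences

"in evening evening" (4 vs 1)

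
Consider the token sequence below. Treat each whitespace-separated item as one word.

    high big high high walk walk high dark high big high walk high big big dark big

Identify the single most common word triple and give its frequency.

"high big high", 2 times

Trigram frequencies (highest first):
  high big high: 2
  big high high: 1
  high high walk: 1
  high walk walk: 1
  walk walk high: 1
  walk high dark: 1
  … (8 more, each ≤ 1)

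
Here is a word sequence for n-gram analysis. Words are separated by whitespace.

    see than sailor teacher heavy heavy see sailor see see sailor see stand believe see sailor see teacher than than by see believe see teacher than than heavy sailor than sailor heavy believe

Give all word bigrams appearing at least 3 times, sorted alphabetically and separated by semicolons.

Bigram counts meeting the condition (at least 3 times):
  sailor see: 3
  see sailor: 3

sailor see; see sailor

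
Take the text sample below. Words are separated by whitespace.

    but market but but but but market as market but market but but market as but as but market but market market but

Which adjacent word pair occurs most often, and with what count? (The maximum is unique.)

Bigram frequencies (highest first):
  but market: 6
  market but: 5
  but but: 4
  market as: 2
  as but: 2
  as market: 1
  … (2 more, each ≤ 1)

"but market", 6 times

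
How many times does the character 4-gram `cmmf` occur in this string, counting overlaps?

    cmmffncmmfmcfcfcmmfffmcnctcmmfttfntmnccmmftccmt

Sliding a length-4 window over the 47 characters (44 positions):
  position 1–4: cmmf
  position 7–10: cmmf
  position 16–19: cmmf
  position 27–30: cmmf
  position 39–42: cmmf

5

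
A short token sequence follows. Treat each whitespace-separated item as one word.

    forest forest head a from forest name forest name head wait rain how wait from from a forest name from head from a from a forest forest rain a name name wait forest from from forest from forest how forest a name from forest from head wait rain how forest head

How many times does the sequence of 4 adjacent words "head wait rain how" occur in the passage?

Scanning the 48 overlapping 4-gram windows for "head wait rain how":
  position 10–13: head wait rain how
  position 46–49: head wait rain how

2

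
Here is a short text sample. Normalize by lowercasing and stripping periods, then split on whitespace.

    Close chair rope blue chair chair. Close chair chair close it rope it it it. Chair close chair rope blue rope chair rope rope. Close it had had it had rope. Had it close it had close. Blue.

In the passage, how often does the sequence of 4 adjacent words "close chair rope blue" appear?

Scanning the 35 overlapping 4-gram windows for "close chair rope blue":
  position 1–4: close chair rope blue
  position 17–20: close chair rope blue

2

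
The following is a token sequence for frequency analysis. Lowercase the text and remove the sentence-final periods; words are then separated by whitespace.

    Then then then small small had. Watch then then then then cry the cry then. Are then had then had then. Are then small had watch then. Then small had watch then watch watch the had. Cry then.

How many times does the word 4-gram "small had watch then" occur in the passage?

Scanning the 35 overlapping 4-gram windows for "small had watch then":
  position 5–8: small had watch then
  position 24–27: small had watch then
  position 29–32: small had watch then

3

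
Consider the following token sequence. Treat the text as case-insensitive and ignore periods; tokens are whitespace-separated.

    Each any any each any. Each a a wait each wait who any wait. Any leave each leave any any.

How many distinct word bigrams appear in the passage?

20 tokens → 19 bigram windows in total.
Repeated bigrams (each contributes count−1 duplicates):
  any any: 2
  any each: 2
  each any: 2
3 duplicate windows → 19 − 3 = 16 distinct.

16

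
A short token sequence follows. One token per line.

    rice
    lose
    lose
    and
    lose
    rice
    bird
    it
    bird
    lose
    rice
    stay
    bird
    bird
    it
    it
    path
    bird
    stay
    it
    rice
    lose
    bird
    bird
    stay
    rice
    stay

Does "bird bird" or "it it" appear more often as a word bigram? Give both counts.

"bird bird" (2 vs 1)

"bird bird": 2 occurrences
"it it": 1 occurrence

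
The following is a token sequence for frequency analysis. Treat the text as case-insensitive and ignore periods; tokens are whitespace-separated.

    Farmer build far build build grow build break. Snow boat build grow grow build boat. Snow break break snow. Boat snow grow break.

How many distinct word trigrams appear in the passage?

23 tokens → 21 trigram windows in total.
Repeated trigrams (each contributes count−1 duplicates):
  break snow boat: 2
1 duplicate windows → 21 − 1 = 20 distinct.

20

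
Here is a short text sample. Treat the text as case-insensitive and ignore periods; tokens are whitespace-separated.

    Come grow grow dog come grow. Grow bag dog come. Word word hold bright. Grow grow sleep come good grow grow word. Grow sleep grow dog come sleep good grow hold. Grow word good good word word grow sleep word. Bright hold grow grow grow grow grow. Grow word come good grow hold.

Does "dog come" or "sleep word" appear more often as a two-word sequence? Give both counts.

"dog come" (3 vs 1)

"dog come": 3 occurrences
"sleep word": 1 occurrence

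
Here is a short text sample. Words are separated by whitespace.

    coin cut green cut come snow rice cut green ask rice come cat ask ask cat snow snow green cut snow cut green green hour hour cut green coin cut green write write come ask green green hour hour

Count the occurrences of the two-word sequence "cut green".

5

Scanning the 38 overlapping bigram windows for "cut green":
  position 2–3: cut green
  position 8–9: cut green
  position 22–23: cut green
  position 27–28: cut green
  position 30–31: cut green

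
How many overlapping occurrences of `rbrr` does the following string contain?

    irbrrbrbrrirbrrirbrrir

Sliding a length-4 window over the 22 characters (19 positions):
  position 2–5: rbrr
  position 7–10: rbrr
  position 12–15: rbrr
  position 17–20: rbrr

4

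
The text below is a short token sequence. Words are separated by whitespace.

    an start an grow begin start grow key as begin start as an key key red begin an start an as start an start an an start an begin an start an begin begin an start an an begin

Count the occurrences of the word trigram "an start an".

6

Scanning the 37 overlapping trigram windows for "an start an":
  position 1–3: an start an
  position 18–20: an start an
  position 23–25: an start an
  position 26–28: an start an
  position 30–32: an start an
  position 35–37: an start an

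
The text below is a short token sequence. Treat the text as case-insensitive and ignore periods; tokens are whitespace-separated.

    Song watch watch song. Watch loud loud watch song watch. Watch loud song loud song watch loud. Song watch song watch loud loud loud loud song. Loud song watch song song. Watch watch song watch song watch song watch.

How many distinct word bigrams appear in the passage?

9

39 tokens → 38 bigram windows in total.
Repeated bigrams (each contributes count−1 duplicates):
  song watch: 11
  watch song: 7
  loud song: 5
  loud loud: 4
  watch loud: 4
  watch watch: 3
  song loud: 2
29 duplicate windows → 38 − 29 = 9 distinct.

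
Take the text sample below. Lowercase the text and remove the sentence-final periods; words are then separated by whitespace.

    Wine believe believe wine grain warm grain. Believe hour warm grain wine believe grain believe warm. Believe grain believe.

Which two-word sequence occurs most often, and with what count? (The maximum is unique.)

Bigram frequencies (highest first):
  grain believe: 3
  wine believe: 2
  warm grain: 2
  believe grain: 2
  believe believe: 1
  believe wine: 1
  … (7 more, each ≤ 1)

"grain believe", 3 times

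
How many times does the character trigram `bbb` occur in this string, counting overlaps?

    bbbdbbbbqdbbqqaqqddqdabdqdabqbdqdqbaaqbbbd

4

Sliding a length-3 window over the 42 characters (40 positions):
  position 1–3: bbb
  position 5–7: bbb
  position 6–8: bbb
  position 39–41: bbb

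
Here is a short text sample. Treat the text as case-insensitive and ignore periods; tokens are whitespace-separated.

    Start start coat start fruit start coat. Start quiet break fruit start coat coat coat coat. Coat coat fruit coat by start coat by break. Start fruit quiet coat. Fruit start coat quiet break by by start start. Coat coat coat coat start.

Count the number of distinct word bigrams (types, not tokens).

20

43 tokens → 42 bigram windows in total.
Repeated bigrams (each contributes count−1 duplicates):
  coat coat: 8
  start coat: 6
  coat start: 3
  fruit start: 3
  by start: 2
  coat by: 2
  coat fruit: 2
  quiet break: 2
  … (2 more repeated)
22 duplicate windows → 42 − 22 = 20 distinct.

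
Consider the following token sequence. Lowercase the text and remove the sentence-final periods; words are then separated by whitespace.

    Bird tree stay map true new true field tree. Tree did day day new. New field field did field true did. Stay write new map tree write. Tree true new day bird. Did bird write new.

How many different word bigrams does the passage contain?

33

36 tokens → 35 bigram windows in total.
Repeated bigrams (each contributes count−1 duplicates):
  true new: 2
  write new: 2
2 duplicate windows → 35 − 2 = 33 distinct.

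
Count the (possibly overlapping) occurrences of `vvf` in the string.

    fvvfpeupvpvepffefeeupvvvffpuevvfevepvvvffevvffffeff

5

Sliding a length-3 window over the 51 characters (49 positions):
  position 2–4: vvf
  position 23–25: vvf
  position 30–32: vvf
  position 38–40: vvf
  position 43–45: vvf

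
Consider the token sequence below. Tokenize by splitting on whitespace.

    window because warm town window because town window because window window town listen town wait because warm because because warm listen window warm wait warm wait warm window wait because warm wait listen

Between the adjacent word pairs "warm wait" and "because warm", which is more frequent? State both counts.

"warm wait": 3 occurrences
"because warm": 4 occurrences

"because warm" (4 vs 3)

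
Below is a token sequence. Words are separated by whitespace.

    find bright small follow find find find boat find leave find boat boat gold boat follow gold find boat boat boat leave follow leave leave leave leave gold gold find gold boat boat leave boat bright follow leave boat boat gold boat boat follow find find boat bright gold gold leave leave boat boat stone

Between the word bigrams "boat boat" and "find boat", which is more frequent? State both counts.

"boat boat" (7 vs 4)

"boat boat": 7 occurrences
"find boat": 4 occurrences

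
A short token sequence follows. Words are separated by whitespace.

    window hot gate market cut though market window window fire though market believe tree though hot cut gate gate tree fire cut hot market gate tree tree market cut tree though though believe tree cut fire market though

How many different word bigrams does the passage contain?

32

38 tokens → 37 bigram windows in total.
Repeated bigrams (each contributes count−1 duplicates):
  believe tree: 2
  gate tree: 2
  market cut: 2
  though market: 2
  tree though: 2
5 duplicate windows → 37 − 5 = 32 distinct.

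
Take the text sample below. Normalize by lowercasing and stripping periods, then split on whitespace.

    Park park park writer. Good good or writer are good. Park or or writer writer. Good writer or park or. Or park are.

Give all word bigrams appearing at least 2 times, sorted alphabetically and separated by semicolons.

or or; or park; or writer; park or; park park; writer good

Bigram counts meeting the condition (at least 2 times):
  or or: 2
  or park: 2
  or writer: 2
  park or: 2
  park park: 2
  writer good: 2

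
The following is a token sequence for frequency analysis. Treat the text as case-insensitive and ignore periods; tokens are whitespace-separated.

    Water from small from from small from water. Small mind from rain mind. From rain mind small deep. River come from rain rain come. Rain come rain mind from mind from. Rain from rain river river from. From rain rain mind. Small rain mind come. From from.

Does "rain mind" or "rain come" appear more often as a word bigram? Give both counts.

"rain mind" (5 vs 2)

"rain mind": 5 occurrences
"rain come": 2 occurrences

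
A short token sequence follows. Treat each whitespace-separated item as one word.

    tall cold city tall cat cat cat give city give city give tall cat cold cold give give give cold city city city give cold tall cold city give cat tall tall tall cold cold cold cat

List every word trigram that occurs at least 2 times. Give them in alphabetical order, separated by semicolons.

give city give; tall cold city

Trigram counts meeting the condition (at least 2 times):
  give city give: 2
  tall cold city: 2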